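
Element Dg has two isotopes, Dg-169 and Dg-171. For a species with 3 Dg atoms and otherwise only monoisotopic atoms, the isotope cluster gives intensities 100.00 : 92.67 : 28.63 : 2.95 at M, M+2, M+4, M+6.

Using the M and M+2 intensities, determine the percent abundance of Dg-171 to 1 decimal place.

23.6%

Let p = fractional abundance of Dg-169. I(M+2)/I(M) = [C(3,1)·p^2·(1−p)] / p^3 = 3·(1−p)/p = 92.67/100.00 = 0.9267
(1−p)/p = 0.9267/3 = 0.3089  ⇒  p = 1/(1 + 0.3089) = 0.7640
Dg-169: 76.4%, Dg-171: 23.6%.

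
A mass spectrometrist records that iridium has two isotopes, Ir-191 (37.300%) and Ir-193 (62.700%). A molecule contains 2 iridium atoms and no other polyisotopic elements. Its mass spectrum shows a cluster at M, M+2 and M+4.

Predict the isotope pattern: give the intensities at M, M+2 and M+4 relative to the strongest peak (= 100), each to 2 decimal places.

Each Ir atom is independently Ir-191 (p = 0.37300) or Ir-193 (q = 0.62700); the cluster is the binomial expansion (p + q)^2.
P(M) = 0.37300^2 = 0.139129
P(M+2) = 2 × 0.37300^1 × 0.62700^1 = 0.467742
P(M+4) = 0.62700^2 = 0.393129
The M+2 peak is largest (0.467742); scaling to 100 gives 29.74 : 100.00 : 84.05.

29.74 : 100.00 : 84.05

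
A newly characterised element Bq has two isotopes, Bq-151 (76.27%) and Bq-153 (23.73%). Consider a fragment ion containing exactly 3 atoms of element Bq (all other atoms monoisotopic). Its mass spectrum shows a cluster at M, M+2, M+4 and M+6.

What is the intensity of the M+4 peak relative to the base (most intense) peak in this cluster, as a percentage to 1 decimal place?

Binomial terms of (0.7627 + 0.2373)^3: M 0.4437, M+2 0.4141, M+4 0.1288, M+6 0.0134 → M is the base peak.
P(M) = C(3,0) × 0.7627^3 × 0.2373^0 = 1 × 0.4436712 × 1.0000 = 0.443671 (base)
P(M+4) = C(3,2) × 0.7627^1 × 0.2373^2 = 3 × 0.7627 × 0.05631129 = 0.128846
Relative intensity = 0.128846 / 0.443671 × 100 = 29.0

29.0%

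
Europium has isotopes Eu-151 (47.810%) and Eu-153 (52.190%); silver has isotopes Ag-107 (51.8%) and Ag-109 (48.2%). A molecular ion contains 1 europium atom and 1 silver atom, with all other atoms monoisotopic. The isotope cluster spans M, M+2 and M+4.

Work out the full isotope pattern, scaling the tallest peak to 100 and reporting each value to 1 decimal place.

Europium pattern (n=1): 0.4781 : 0.5219
Silver pattern (n=1): 0.5180 : 0.4820
Convolve the two distributions (both contribute in 2-u steps):
  M: 0.4781×0.5180 = 0.247656
  M+2: 0.4781×0.4820 + 0.5219×0.5180 = 0.500788
  M+4: 0.5219×0.4820 = 0.251556
Scale to base peak (0.500788) = 100: 49.5 : 100.0 : 50.2

49.5 : 100.0 : 50.2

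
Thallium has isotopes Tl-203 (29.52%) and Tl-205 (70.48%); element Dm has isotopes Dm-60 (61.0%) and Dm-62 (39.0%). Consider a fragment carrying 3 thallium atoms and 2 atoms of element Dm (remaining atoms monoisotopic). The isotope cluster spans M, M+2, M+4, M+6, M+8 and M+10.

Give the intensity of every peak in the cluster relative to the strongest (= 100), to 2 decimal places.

2.60 : 21.98 : 69.44 : 100.00 : 63.52 : 14.49

Thallium pattern (n=3): 0.02572463 : 0.18425524 : 0.43991564 : 0.35010449
Element Dm pattern (n=2): 0.3721 : 0.4758 : 0.1521
Convolve the two distributions (both contribute in 2-u steps):
  M: 0.02572463×0.3721 = 0.009572
  M+2: 0.02572463×0.4758 + 0.18425524×0.3721 = 0.080801
  M+4: 0.02572463×0.1521 + 0.18425524×0.4758 + 0.43991564×0.3721 = 0.255274
  M+6: 0.18425524×0.1521 + 0.43991564×0.4758 + 0.35010449×0.3721 = 0.367611
  M+8: 0.43991564×0.1521 + 0.35010449×0.4758 = 0.233491
  M+10: 0.35010449×0.1521 = 0.053251
Scale to base peak (0.367611) = 100: 2.60 : 21.98 : 69.44 : 100.00 : 63.52 : 14.49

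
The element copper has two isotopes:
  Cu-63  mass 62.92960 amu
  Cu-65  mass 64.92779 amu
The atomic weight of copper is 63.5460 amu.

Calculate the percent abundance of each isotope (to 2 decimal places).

With x = fraction of Cu-63 (so Cu-65 is 1 − x):
62.92960·x + 64.92779·(1 − x) = 63.5460
(62.92960 − 64.92779)·x = 63.5460 − 64.92779
x = -1.38179 / -1.99819 = 0.69152 → 69.15% Cu-63, 30.85% Cu-65.

Cu-63: 69.15%, Cu-65: 30.85%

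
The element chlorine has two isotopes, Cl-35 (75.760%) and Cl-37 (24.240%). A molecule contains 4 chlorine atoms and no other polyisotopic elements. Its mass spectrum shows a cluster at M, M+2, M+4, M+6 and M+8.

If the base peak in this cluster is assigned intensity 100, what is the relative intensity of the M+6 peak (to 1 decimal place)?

10.2

Binomial terms of (0.75760 + 0.24240)^4: M 0.3294, M+2 0.4216, M+4 0.2023, M+6 0.0432, M+8 0.0035 → M+2 is the base peak.
P(M+2) = C(4,1) × 0.75760^3 × 0.24240^1 = 4 × 0.4348304 × 0.2424 = 0.421612 (base)
P(M+6) = C(4,3) × 0.75760^1 × 0.24240^3 = 4 × 0.7576 × 0.01424288 = 0.043162
Relative intensity = 0.043162 / 0.421612 × 100 = 10.2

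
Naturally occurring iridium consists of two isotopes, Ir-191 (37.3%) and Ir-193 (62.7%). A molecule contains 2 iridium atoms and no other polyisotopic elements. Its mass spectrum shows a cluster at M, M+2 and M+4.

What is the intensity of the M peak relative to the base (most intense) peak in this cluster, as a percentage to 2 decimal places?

29.74%

(0.373 + 0.627)^2 gives M 0.1391, M+2 0.4677, M+4 0.3931; the largest is M+2.
P(M+2) = C(2,1) × 0.373^1 × 0.627^1 = 2 × 0.3730 × 0.6270 = 0.467742 (base)
P(M) = C(2,0) × 0.373^2 × 0.627^0 = 1 × 0.139129 × 1.0000 = 0.139129
Relative intensity = 0.139129 / 0.467742 × 100 = 29.74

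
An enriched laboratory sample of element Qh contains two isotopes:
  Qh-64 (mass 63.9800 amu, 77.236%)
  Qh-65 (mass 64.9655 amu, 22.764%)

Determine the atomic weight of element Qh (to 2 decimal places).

Average mass = Σ (abundance × isotope mass) = 0.77236 × 63.9800 + 0.22764 × 64.9655
= 49.41559 + 14.78875 = 64.20434 amu

64.20 amu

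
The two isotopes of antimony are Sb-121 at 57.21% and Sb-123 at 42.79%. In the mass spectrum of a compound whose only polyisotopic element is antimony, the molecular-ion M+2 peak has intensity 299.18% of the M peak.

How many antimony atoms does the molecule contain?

With n Sb atoms, P(M+2)/P(M) = C(n,1)·p^(n−1)q / p^n = n·q/p = n · 0.4279/0.5721.
n = 2.9918 × 0.5721/0.4279 = 4.00 ≈ 4

4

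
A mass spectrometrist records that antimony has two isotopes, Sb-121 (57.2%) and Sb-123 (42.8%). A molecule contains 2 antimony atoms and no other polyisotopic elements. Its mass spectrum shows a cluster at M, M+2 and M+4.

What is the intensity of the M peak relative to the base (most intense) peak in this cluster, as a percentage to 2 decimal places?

Term probabilities: M 0.3272, M+2 0.4896, M+4 0.1832. Base peak = M+2.
P(M+2) = C(2,1) × 0.572^1 × 0.428^1 = 2 × 0.5720 × 0.4280 = 0.489632 (base)
P(M) = C(2,0) × 0.572^2 × 0.428^0 = 1 × 0.327184 × 1.0000 = 0.327184
Relative intensity = 0.327184 / 0.489632 × 100 = 66.82

66.82%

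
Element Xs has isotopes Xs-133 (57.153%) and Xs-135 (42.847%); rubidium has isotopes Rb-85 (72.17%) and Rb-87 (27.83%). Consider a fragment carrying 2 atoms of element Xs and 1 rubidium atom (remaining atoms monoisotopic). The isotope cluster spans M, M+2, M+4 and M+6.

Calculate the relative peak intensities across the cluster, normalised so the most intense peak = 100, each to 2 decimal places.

53.05 : 100.00 : 60.49 : 11.50

Element Xs pattern (n=2): 0.32664654 : 0.48976692 : 0.18358654
Rubidium pattern (n=1): 0.7217 : 0.2783
Convolve the two distributions (both contribute in 2-u steps):
  M: 0.32664654×0.7217 = 0.235741
  M+2: 0.32664654×0.2783 + 0.48976692×0.7217 = 0.444371
  M+4: 0.48976692×0.2783 + 0.18358654×0.7217 = 0.268797
  M+6: 0.18358654×0.2783 = 0.051092
Scale to base peak (0.444371) = 100: 53.05 : 100.00 : 60.49 : 11.50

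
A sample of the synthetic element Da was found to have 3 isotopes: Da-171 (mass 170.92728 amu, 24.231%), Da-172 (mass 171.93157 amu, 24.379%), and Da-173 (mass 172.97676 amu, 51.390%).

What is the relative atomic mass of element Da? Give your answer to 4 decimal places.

172.2253 amu

Ar = Σ fᵢ·mᵢ = 0.24231 × 170.92728 + 0.24379 × 171.93157 + 0.51390 × 172.97676
= 41.417389 + 41.915197 + 88.892757 = 172.225343 amu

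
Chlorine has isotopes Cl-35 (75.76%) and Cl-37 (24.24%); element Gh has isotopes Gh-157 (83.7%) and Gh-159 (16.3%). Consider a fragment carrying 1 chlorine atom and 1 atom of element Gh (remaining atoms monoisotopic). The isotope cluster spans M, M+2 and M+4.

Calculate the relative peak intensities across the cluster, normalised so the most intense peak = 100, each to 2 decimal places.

Chlorine pattern (n=1): 0.7576 : 0.2424
Element Gh pattern (n=1): 0.8370 : 0.1630
Convolve the two distributions (both contribute in 2-u steps):
  M: 0.7576×0.8370 = 0.634111
  M+2: 0.7576×0.1630 + 0.2424×0.8370 = 0.326378
  M+4: 0.2424×0.1630 = 0.039511
Scale to base peak (0.634111) = 100: 100.00 : 51.47 : 6.23

100.00 : 51.47 : 6.23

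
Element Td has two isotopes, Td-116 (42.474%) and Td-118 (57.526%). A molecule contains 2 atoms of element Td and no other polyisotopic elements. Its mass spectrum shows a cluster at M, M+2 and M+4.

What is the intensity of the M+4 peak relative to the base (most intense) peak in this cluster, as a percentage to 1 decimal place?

67.7%

Binomial terms of (0.42474 + 0.57526)^2: M 0.1804, M+2 0.4887, M+4 0.3309 → M+2 is the base peak.
P(M+2) = C(2,1) × 0.42474^1 × 0.57526^1 = 2 × 0.42474 × 0.57526 = 0.488672 (base)
P(M+4) = C(2,2) × 0.42474^0 × 0.57526^2 = 1 × 1.0000 × 0.33092407 = 0.330924
Relative intensity = 0.330924 / 0.488672 × 100 = 67.7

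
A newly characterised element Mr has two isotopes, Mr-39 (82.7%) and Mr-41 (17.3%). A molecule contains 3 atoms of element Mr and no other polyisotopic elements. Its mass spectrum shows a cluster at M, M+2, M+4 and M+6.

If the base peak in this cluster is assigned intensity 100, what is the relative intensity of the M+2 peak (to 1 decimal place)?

Binomial terms of (0.827 + 0.173)^3: M 0.5656, M+2 0.3550, M+4 0.0743, M+6 0.0052 → M is the base peak.
P(M) = C(3,0) × 0.827^3 × 0.173^0 = 1 × 0.56560928 × 1.0000 = 0.565609 (base)
P(M+2) = C(3,1) × 0.827^2 × 0.173^1 = 3 × 0.683929 × 0.1730 = 0.354959
Relative intensity = 0.354959 / 0.565609 × 100 = 62.8

62.8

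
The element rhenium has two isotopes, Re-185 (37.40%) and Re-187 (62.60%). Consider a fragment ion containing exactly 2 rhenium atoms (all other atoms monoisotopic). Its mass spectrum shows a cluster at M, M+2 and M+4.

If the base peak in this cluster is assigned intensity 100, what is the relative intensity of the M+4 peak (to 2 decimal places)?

Term probabilities: M 0.1399, M+2 0.4682, M+4 0.3919. Base peak = M+2.
P(M+2) = C(2,1) × 0.3740^1 × 0.6260^1 = 2 × 0.3740 × 0.6260 = 0.468248 (base)
P(M+4) = C(2,2) × 0.3740^0 × 0.6260^2 = 1 × 1.0000 × 0.391876 = 0.391876
Relative intensity = 0.391876 / 0.468248 × 100 = 83.69

83.69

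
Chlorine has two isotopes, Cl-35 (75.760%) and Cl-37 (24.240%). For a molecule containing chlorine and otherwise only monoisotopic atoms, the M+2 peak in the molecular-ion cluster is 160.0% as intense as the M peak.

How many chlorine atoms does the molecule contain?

5

The M+2/M ratio from n Cl atoms is n · q/p = n · 0.24240/0.75760.
n = 1.600 × 0.75760/0.24240 = 5.00 ≈ 5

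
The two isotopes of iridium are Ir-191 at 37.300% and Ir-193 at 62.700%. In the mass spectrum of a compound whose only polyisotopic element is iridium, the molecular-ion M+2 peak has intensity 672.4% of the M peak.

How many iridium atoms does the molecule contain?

4

For n independent Ir atoms, I(M+2)/I(M) = n · (abundance Ir-193) / (abundance Ir-191) = n · 0.62700/0.37300.
n = 6.724 × 0.37300/0.62700 = 4.00 ≈ 4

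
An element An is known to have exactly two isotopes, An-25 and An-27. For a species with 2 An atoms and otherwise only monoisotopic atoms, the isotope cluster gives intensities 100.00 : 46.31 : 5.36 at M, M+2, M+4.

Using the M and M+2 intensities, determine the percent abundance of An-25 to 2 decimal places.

81.20%

Let p = fractional abundance of An-25. I(M+2)/I(M) = [C(2,1)·p^1·(1−p)] / p^2 = 2·(1−p)/p = 46.31/100.00 = 0.4631
(1−p)/p = 0.4631/2 = 0.2316  ⇒  p = 1/(1 + 0.2316) = 0.8120
An-25: 81.20%, An-27: 18.80%.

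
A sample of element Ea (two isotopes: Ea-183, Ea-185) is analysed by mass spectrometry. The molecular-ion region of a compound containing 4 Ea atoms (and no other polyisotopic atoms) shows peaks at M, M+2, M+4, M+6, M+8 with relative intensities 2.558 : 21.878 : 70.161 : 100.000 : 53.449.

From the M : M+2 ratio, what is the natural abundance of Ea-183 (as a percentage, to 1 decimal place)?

31.9%

If p is the fraction of Ea that is Ea-183, then I(M+2)/I(M) = [C(4,1)·p^3·(1−p)] / p^4 = 4·(1−p)/p = 21.878/2.558 = 8.5528
(1−p)/p = 8.5528/4 = 2.1382  ⇒  p = 1/(1 + 2.1382) = 0.3187
Ea-183: 31.9%, Ea-185: 68.1%.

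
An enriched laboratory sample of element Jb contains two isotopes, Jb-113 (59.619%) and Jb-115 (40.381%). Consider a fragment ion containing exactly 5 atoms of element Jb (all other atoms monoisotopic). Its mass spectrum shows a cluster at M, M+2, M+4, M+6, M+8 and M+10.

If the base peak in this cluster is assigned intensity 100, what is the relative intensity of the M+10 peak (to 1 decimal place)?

Term probabilities: M 0.0753, M+2 0.2551, M+4 0.3455, M+6 0.2340, M+8 0.0793, M+10 0.0107. Base peak = M+4.
P(M+4) = C(5,2) × 0.59619^3 × 0.40381^2 = 10 × 0.21191127 × 0.16306252 = 0.345548 (base)
P(M+10) = C(5,5) × 0.59619^0 × 0.40381^5 = 1 × 1.0000 × 0.01073706 = 0.010737
Relative intensity = 0.010737 / 0.345548 × 100 = 3.1

3.1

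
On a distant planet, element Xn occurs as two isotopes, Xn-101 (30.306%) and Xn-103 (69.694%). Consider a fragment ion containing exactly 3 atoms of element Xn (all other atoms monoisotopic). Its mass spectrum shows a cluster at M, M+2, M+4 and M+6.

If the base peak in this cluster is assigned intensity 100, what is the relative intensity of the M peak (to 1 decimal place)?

6.3

Binomial terms of (0.30306 + 0.69694)^3: M 0.0278, M+2 0.1920, M+4 0.4416, M+6 0.3385 → M+4 is the base peak.
P(M+4) = C(3,2) × 0.30306^1 × 0.69694^2 = 3 × 0.30306 × 0.48572536 = 0.441612 (base)
P(M) = C(3,0) × 0.30306^3 × 0.69694^0 = 1 × 0.02783466 × 1.0000 = 0.027835
Relative intensity = 0.027835 / 0.441612 × 100 = 6.3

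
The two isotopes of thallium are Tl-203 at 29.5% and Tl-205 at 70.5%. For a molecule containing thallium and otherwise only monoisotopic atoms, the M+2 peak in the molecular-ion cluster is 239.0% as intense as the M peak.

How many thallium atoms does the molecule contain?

For n independent Tl atoms, I(M+2)/I(M) = n · (abundance Tl-205) / (abundance Tl-203) = n · 0.705/0.295.
n = 2.390 × 0.295/0.705 = 1.00 ≈ 1

1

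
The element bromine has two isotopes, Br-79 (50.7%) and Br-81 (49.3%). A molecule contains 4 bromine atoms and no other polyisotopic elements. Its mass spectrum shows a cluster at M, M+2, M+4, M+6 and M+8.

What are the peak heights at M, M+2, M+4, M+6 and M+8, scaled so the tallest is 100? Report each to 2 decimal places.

17.63 : 68.56 : 100.00 : 64.83 : 15.76

Each Br atom is independently Br-79 (p = 0.507) or Br-81 (q = 0.493); the cluster is the binomial expansion (p + q)^4.
P(M) = 0.507^4 = 0.066074
P(M+2) = 4 × 0.507^3 × 0.493^1 = 0.256999
P(M+4) = 6 × 0.507^2 × 0.493^2 = 0.374853
P(M+6) = 4 × 0.507^1 × 0.493^3 = 0.243001
P(M+8) = 0.493^4 = 0.059073
The M+4 peak is largest (0.374853); scaling to 100 gives 17.63 : 68.56 : 100.00 : 64.83 : 15.76.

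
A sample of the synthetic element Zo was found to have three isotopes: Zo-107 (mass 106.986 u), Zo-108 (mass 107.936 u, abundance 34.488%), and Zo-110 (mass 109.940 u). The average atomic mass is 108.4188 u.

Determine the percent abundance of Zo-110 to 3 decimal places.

The remaining 65.512% is split between Zo-107 (fraction x) and Zo-110 (fraction 0.65512 − x).
Substituting: 106.986x + 109.940(0.65512 − x) = 71.19383232
(106.986 − 109.940)x = -0.83006048  ⇒  x = 0.28100, y = 0.37412
Zo-107: 28.100%, Zo-110: 37.412%.

37.412%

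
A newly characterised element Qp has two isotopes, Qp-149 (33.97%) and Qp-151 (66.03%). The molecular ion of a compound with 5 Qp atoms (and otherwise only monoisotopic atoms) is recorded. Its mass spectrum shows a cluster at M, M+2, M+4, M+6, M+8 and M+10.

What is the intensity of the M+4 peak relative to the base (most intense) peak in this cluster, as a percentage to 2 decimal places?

51.45%

(0.3397 + 0.6603)^5 gives M 0.0045, M+2 0.0440, M+4 0.1709, M+6 0.3322, M+8 0.3229, M+10 0.1255; the largest is M+6.
P(M+6) = C(5,3) × 0.3397^2 × 0.6603^3 = 10 × 0.11539609 × 0.28788822 = 0.332212 (base)
P(M+4) = C(5,2) × 0.3397^3 × 0.6603^2 = 10 × 0.03920005 × 0.43599609 = 0.170911
Relative intensity = 0.170911 / 0.332212 × 100 = 51.45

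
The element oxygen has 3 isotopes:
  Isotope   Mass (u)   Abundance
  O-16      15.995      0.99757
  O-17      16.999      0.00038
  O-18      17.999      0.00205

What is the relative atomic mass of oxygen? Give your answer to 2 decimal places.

16.00 u

Ar = Σ fᵢ·mᵢ = 0.99757 × 15.995 + 0.00038 × 16.999 + 0.00205 × 17.999
= 15.9561 + 0.0065 + 0.0369 = 15.9995 u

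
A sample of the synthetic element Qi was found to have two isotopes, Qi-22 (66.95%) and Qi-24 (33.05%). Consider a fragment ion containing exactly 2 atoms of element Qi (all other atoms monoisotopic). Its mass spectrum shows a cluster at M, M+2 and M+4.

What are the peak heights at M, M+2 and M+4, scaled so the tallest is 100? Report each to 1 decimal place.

Expanding (0.6695 + 0.3305)^2:
P(M) = 0.6695^2 = 0.448230
P(M+2) = 2 × 0.6695^1 × 0.3305^1 = 0.442540
P(M+4) = 0.3305^2 = 0.109230
The M peak is largest (0.448230); scaling to 100 gives 100.0 : 98.7 : 24.4.

100.0 : 98.7 : 24.4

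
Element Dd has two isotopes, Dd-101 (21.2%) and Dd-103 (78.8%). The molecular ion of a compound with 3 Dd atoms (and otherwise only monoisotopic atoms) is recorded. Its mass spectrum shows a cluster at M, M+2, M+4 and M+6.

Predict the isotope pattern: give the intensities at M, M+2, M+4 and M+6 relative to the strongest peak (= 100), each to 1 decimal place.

The 3 Dd atoms are independent, so intensities follow the terms of (0.212 + 0.788)^3.
P(M) = 0.212^3 = 0.009528
P(M+2) = 3 × 0.212^2 × 0.788^1 = 0.106248
P(M+4) = 3 × 0.212^1 × 0.788^2 = 0.394920
P(M+6) = 0.788^3 = 0.489304
The M+6 peak is largest (0.489304); scaling to 100 gives 1.9 : 21.7 : 80.7 : 100.0.

1.9 : 21.7 : 80.7 : 100.0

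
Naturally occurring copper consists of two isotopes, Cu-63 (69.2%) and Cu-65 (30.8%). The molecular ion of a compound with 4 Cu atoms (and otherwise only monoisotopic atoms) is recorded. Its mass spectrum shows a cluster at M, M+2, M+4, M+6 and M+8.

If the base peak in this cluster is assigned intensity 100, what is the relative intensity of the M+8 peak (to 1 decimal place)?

2.2

Binomial terms of (0.692 + 0.308)^4: M 0.2293, M+2 0.4083, M+4 0.2726, M+6 0.0809, M+8 0.0090 → M+2 is the base peak.
P(M+2) = C(4,1) × 0.692^3 × 0.308^1 = 4 × 0.33137389 × 0.3080 = 0.408253 (base)
P(M+8) = C(4,4) × 0.692^0 × 0.308^4 = 1 × 1.0000 × 0.00899918 = 0.008999
Relative intensity = 0.008999 / 0.408253 × 100 = 2.2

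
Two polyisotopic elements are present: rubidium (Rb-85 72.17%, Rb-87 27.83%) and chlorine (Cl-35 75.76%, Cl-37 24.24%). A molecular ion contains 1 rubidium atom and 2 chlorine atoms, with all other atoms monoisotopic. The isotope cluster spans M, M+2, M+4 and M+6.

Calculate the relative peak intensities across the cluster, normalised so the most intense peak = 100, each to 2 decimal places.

Rubidium pattern (n=1): 0.7217 : 0.2783
Chlorine pattern (n=2): 0.57395776 : 0.36728448 : 0.05875776
Convolve the two distributions (both contribute in 2-u steps):
  M: 0.7217×0.57395776 = 0.414225
  M+2: 0.7217×0.36728448 + 0.2783×0.57395776 = 0.424802
  M+4: 0.7217×0.05875776 + 0.2783×0.36728448 = 0.144621
  M+6: 0.2783×0.05875776 = 0.016352
Scale to base peak (0.424802) = 100: 97.51 : 100.00 : 34.04 : 3.85

97.51 : 100.00 : 34.04 : 3.85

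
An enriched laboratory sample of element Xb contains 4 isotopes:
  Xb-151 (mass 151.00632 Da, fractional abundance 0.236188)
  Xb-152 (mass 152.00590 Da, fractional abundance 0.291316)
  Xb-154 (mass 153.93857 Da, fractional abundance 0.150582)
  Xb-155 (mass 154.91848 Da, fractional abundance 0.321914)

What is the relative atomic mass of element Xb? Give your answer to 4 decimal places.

152.9984 Da

The abundance-weighted mean is 0.236188 × 151.00632 + 0.291316 × 152.00590 + 0.150582 × 153.93857 + 0.321914 × 154.91848
= 35.665881 + 44.281751 + 23.180378 + 49.870428 = 152.998438 Da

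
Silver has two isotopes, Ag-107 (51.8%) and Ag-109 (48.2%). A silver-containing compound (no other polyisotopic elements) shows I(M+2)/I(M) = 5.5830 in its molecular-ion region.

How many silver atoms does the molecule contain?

The M+2/M ratio from n Ag atoms is n · q/p = n · 0.482/0.518.
n = 5.5830 × 0.518/0.482 = 6.00 ≈ 6

6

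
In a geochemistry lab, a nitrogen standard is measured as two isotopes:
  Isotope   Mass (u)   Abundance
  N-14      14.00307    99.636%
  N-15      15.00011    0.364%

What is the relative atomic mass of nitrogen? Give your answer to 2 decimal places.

Average mass = Σ (abundance × isotope mass) = 0.99636 × 14.00307 + 0.00364 × 15.00011
= 13.952099 + 0.054600 = 14.006699 u

14.01 u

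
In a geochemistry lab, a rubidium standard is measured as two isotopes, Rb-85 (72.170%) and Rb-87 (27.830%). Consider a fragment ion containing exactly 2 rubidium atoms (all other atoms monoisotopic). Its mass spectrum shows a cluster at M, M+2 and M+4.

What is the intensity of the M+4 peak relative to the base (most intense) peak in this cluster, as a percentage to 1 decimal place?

14.9%

Term probabilities: M 0.5209, M+2 0.4017, M+4 0.0775. Base peak = M.
P(M) = C(2,0) × 0.72170^2 × 0.27830^0 = 1 × 0.52085089 × 1.0000 = 0.520851 (base)
P(M+4) = C(2,2) × 0.72170^0 × 0.27830^2 = 1 × 1.0000 × 0.07745089 = 0.077451
Relative intensity = 0.077451 / 0.520851 × 100 = 14.9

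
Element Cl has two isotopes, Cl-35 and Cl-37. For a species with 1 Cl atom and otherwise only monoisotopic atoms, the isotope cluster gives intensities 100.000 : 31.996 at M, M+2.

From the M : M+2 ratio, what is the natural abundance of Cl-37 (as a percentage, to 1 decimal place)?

Write p for the Cl-35 fraction. I(M+2)/I(M) = [C(1,1)·p^0·(1−p)] / p^1 = 1·(1−p)/p = 31.996/100.000 = 0.3200
(1−p)/p = 0.3200/1 = 0.3200  ⇒  p = 1/(1 + 0.3200) = 0.7576
Cl-35: 75.8%, Cl-37: 24.2%.

24.2%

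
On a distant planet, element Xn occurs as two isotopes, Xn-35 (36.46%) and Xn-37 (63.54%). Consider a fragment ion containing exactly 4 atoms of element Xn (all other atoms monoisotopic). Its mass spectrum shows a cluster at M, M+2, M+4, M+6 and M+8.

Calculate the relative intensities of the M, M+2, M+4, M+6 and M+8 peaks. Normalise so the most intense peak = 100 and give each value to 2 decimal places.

4.72 : 32.93 : 86.07 : 100.00 : 43.57

Expanding (0.3646 + 0.6354)^4:
P(M) = 0.3646^4 = 0.017671
P(M+2) = 4 × 0.3646^3 × 0.6354^1 = 0.123185
P(M+4) = 6 × 0.3646^2 × 0.6354^2 = 0.322017
P(M+6) = 4 × 0.3646^1 × 0.6354^3 = 0.374126
P(M+8) = 0.6354^4 = 0.163000
The M+6 peak is largest (0.374126); scaling to 100 gives 4.72 : 32.93 : 86.07 : 100.00 : 43.57.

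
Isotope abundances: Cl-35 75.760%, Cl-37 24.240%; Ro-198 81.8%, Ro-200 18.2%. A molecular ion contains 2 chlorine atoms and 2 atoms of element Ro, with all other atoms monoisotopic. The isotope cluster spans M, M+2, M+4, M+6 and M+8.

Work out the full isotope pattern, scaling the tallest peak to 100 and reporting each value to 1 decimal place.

Chlorine pattern (n=2): 0.57395776 : 0.36728448 : 0.05875776
Element Ro pattern (n=2): 0.669124 : 0.297752 : 0.033124
Convolve the two distributions (both contribute in 2-u steps):
  M: 0.57395776×0.669124 = 0.384049
  M+2: 0.57395776×0.297752 + 0.36728448×0.669124 = 0.416656
  M+4: 0.57395776×0.033124 + 0.36728448×0.297752 + 0.05875776×0.669124 = 0.167688
  M+6: 0.36728448×0.033124 + 0.05875776×0.297752 = 0.029661
  M+8: 0.05875776×0.033124 = 0.001946
Scale to base peak (0.416656) = 100: 92.2 : 100.0 : 40.2 : 7.1 : 0.5

92.2 : 100.0 : 40.2 : 7.1 : 0.5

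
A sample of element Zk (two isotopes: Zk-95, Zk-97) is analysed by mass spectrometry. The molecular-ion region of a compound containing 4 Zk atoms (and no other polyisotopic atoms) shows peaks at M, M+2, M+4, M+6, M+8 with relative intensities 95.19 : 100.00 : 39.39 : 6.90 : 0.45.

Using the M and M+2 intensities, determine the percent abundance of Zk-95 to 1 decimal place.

If p is the fraction of Zk that is Zk-95, then I(M+2)/I(M) = [C(4,1)·p^3·(1−p)] / p^4 = 4·(1−p)/p = 100.00/95.19 = 1.0505
(1−p)/p = 1.0505/4 = 0.2626  ⇒  p = 1/(1 + 0.2626) = 0.7920
Zk-95: 79.2%, Zk-97: 20.8%.

79.2%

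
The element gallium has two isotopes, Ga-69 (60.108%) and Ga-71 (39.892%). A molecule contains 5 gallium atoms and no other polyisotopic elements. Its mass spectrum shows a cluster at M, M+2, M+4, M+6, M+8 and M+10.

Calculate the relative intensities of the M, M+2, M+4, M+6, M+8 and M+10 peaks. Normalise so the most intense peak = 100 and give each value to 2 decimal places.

22.70 : 75.34 : 100.00 : 66.37 : 22.02 : 2.92

The 5 Ga atoms are independent, so intensities follow the terms of (0.60108 + 0.39892)^5.
P(M) = 0.60108^5 = 0.078462
P(M+2) = 5 × 0.60108^4 × 0.39892^1 = 0.260366
P(M+4) = 10 × 0.60108^3 × 0.39892^2 = 0.345596
P(M+6) = 10 × 0.60108^2 × 0.39892^3 = 0.229362
P(M+8) = 5 × 0.60108^1 × 0.39892^4 = 0.076111
P(M+10) = 0.39892^5 = 0.010103
The M+4 peak is largest (0.345596); scaling to 100 gives 22.70 : 75.34 : 100.00 : 66.37 : 22.02 : 2.92.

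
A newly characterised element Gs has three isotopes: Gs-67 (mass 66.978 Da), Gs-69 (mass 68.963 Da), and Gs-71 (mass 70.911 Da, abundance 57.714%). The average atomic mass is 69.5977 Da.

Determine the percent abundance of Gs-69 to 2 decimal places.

17.62%

The remaining 42.286% is split between Gs-67 (fraction x) and Gs-69 (fraction 0.42286 − x).
Substituting: 66.978x + 68.963(0.42286 − x) = 28.67212546
(66.978 − 68.963)x = -0.48956872  ⇒  x = 0.24663, y = 0.17623
Gs-67: 24.66%, Gs-69: 17.62%.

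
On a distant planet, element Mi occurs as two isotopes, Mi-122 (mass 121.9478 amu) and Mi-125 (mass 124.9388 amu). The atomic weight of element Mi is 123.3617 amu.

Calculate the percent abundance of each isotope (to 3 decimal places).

Mi-122: 52.728%, Mi-125: 47.272%

Let x be the fractional abundance of Mi-122; then Mi-125 has abundance 1 − x.
121.9478·x + 124.9388·(1 − x) = 123.3617
(121.9478 − 124.9388)·x = 123.3617 − 124.9388
x = -1.5771 / -2.9910 = 0.52728 → 52.728% Mi-122, 47.272% Mi-125.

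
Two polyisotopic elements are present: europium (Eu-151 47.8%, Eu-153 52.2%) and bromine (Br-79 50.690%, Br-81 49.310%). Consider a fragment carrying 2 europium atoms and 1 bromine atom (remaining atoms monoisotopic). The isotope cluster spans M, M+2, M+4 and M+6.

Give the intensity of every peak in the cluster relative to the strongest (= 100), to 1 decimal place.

Europium pattern (n=2): 0.228484 : 0.499032 : 0.272484
Bromine pattern (n=1): 0.5069 : 0.4931
Convolve the two distributions (both contribute in 2-u steps):
  M: 0.228484×0.5069 = 0.115819
  M+2: 0.228484×0.4931 + 0.499032×0.5069 = 0.365625
  M+4: 0.499032×0.4931 + 0.272484×0.5069 = 0.384195
  M+6: 0.272484×0.4931 = 0.134362
Scale to base peak (0.384195) = 100: 30.1 : 95.2 : 100.0 : 35.0

30.1 : 95.2 : 100.0 : 35.0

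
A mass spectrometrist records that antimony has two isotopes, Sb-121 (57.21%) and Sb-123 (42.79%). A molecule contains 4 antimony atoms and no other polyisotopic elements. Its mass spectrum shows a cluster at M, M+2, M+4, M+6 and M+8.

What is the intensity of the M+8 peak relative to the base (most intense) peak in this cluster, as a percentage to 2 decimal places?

9.32%

Term probabilities: M 0.1071, M+2 0.3205, M+4 0.3596, M+6 0.1793, M+8 0.0335. Base peak = M+4.
P(M+4) = C(4,2) × 0.5721^2 × 0.4279^2 = 6 × 0.32729841 × 0.18309841 = 0.359567 (base)
P(M+8) = C(4,4) × 0.5721^0 × 0.4279^4 = 1 × 1.0000 × 0.03352503 = 0.033525
Relative intensity = 0.033525 / 0.359567 × 100 = 9.32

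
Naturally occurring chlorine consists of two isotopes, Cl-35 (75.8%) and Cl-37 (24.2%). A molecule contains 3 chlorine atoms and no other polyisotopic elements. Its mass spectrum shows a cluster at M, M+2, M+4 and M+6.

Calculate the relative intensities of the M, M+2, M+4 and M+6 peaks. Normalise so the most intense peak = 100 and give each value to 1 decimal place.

Expanding (0.758 + 0.242)^3:
P(M) = 0.758^3 = 0.435520
P(M+2) = 3 × 0.758^2 × 0.242^1 = 0.417133
P(M+4) = 3 × 0.758^1 × 0.242^2 = 0.133175
P(M+6) = 0.242^3 = 0.014172
The M peak is largest (0.435520); scaling to 100 gives 100.0 : 95.8 : 30.6 : 3.3.

100.0 : 95.8 : 30.6 : 3.3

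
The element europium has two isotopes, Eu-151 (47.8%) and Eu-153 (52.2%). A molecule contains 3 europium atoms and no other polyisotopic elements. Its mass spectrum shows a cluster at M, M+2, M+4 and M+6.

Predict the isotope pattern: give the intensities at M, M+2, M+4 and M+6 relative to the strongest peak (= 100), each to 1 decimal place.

Expanding (0.478 + 0.522)^3:
P(M) = 0.478^3 = 0.109215
P(M+2) = 3 × 0.478^2 × 0.522^1 = 0.357806
P(M+4) = 3 × 0.478^1 × 0.522^2 = 0.390742
P(M+6) = 0.522^3 = 0.142237
The M+4 peak is largest (0.390742); scaling to 100 gives 28.0 : 91.6 : 100.0 : 36.4.

28.0 : 91.6 : 100.0 : 36.4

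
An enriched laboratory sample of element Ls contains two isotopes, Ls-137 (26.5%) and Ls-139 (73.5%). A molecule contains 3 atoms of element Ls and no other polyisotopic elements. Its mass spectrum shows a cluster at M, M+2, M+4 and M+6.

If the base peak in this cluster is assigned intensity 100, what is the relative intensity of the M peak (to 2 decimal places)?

4.33

Term probabilities: M 0.0186, M+2 0.1548, M+4 0.4295, M+6 0.3971. Base peak = M+4.
P(M+4) = C(3,2) × 0.265^1 × 0.735^2 = 3 × 0.2650 × 0.540225 = 0.429479 (base)
P(M) = C(3,0) × 0.265^3 × 0.735^0 = 1 × 0.01860963 × 1.0000 = 0.018610
Relative intensity = 0.018610 / 0.429479 × 100 = 4.33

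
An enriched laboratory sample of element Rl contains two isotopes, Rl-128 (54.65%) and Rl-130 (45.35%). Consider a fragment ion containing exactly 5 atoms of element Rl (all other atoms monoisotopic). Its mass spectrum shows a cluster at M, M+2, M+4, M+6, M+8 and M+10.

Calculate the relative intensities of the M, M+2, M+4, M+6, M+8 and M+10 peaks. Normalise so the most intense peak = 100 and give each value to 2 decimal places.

Expanding (0.5465 + 0.4535)^5:
P(M) = 0.5465^5 = 0.048747
P(M+2) = 5 × 0.5465^4 × 0.4535^1 = 0.202259
P(M+4) = 10 × 0.5465^3 × 0.4535^2 = 0.335680
P(M+6) = 10 × 0.5465^2 × 0.4535^3 = 0.278556
P(M+8) = 5 × 0.5465^1 × 0.4535^4 = 0.115576
P(M+10) = 0.4535^5 = 0.019182
The M+4 peak is largest (0.335680); scaling to 100 gives 14.52 : 60.25 : 100.00 : 82.98 : 34.43 : 5.71.

14.52 : 60.25 : 100.00 : 82.98 : 34.43 : 5.71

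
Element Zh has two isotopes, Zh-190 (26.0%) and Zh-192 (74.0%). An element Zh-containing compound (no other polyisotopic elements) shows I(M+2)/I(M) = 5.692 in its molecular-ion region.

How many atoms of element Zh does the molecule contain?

2

With n Zh atoms, P(M+2)/P(M) = C(n,1)·p^(n−1)q / p^n = n·q/p = n · 0.740/0.260.
n = 5.692 × 0.260/0.740 = 2.00 ≈ 2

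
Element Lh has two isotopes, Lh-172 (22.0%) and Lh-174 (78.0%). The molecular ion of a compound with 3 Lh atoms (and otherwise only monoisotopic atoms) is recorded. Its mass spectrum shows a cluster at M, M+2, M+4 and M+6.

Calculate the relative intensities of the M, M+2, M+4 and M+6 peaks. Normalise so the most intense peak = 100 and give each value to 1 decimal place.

2.2 : 23.9 : 84.6 : 100.0

Expanding (0.220 + 0.780)^3:
P(M) = 0.220^3 = 0.010648
P(M+2) = 3 × 0.220^2 × 0.780^1 = 0.113256
P(M+4) = 3 × 0.220^1 × 0.780^2 = 0.401544
P(M+6) = 0.780^3 = 0.474552
The M+6 peak is largest (0.474552); scaling to 100 gives 2.2 : 23.9 : 84.6 : 100.0.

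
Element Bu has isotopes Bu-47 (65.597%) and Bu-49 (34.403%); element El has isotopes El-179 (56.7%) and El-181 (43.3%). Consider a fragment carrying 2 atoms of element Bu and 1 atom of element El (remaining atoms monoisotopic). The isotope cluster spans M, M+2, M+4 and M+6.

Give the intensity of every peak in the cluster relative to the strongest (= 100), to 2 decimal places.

Element Bu pattern (n=2): 0.43029664 : 0.45134672 : 0.11835664
Element El pattern (n=1): 0.5670 : 0.4330
Convolve the two distributions (both contribute in 2-u steps):
  M: 0.43029664×0.5670 = 0.243978
  M+2: 0.43029664×0.4330 + 0.45134672×0.5670 = 0.442232
  M+4: 0.45134672×0.4330 + 0.11835664×0.5670 = 0.262541
  M+6: 0.11835664×0.4330 = 0.051248
Scale to base peak (0.442232) = 100: 55.17 : 100.00 : 59.37 : 11.59

55.17 : 100.00 : 59.37 : 11.59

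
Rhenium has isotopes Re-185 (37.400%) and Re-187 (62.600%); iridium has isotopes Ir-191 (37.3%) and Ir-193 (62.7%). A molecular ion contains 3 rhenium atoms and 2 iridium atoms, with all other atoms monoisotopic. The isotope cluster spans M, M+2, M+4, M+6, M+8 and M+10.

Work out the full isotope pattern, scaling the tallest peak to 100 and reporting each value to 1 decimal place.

Rhenium pattern (n=3): 0.05231362 : 0.26268713 : 0.43968487 : 0.24531438
Iridium pattern (n=2): 0.139129 : 0.467742 : 0.393129
Convolve the two distributions (both contribute in 2-u steps):
  M: 0.05231362×0.139129 = 0.007278
  M+2: 0.05231362×0.467742 + 0.26268713×0.139129 = 0.061017
  M+4: 0.05231362×0.393129 + 0.26268713×0.467742 + 0.43968487×0.139129 = 0.204609
  M+6: 0.26268713×0.393129 + 0.43968487×0.467742 + 0.24531438×0.139129 = 0.343059
  M+8: 0.43968487×0.393129 + 0.24531438×0.467742 = 0.287597
  M+10: 0.24531438×0.393129 = 0.096440
Scale to base peak (0.343059) = 100: 2.1 : 17.8 : 59.6 : 100.0 : 83.8 : 28.1

2.1 : 17.8 : 59.6 : 100.0 : 83.8 : 28.1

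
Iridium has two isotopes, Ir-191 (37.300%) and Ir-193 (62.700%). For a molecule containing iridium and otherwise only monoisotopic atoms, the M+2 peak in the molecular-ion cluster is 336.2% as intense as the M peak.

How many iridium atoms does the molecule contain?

2

With n Ir atoms, P(M+2)/P(M) = C(n,1)·p^(n−1)q / p^n = n·q/p = n · 0.62700/0.37300.
n = 3.362 × 0.37300/0.62700 = 2.00 ≈ 2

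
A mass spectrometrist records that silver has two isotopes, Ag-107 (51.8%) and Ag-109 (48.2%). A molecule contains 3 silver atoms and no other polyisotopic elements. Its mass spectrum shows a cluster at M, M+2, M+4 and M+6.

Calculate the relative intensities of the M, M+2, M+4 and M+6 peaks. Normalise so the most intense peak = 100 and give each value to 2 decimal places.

35.82 : 100.00 : 93.05 : 28.86

Each Ag atom is independently Ag-107 (p = 0.518) or Ag-109 (q = 0.482); the cluster is the binomial expansion (p + q)^3.
P(M) = 0.518^3 = 0.138992
P(M+2) = 3 × 0.518^2 × 0.482^1 = 0.387997
P(M+4) = 3 × 0.518^1 × 0.482^2 = 0.361031
P(M+6) = 0.482^3 = 0.111980
The M+2 peak is largest (0.387997); scaling to 100 gives 35.82 : 100.00 : 93.05 : 28.86.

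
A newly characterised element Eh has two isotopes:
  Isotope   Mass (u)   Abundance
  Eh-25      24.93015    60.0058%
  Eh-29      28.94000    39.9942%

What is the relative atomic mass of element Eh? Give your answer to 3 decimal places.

Average mass = Σ (abundance × isotope mass) = 0.600058 × 24.93015 + 0.399942 × 28.94000
= 14.959536 + 11.574321 = 26.533857 u

26.534 u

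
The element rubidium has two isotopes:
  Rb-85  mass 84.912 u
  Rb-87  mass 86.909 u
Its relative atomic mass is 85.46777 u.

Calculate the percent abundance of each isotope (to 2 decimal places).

Let x be the fractional abundance of Rb-85; then Rb-87 has abundance 1 − x.
84.912·x + 86.909·(1 − x) = 85.46777
(84.912 − 86.909)·x = 85.46777 − 86.909
x = -1.44123 / -1.997 = 0.72170 → 72.17% Rb-85, 27.83% Rb-87.

Rb-85: 72.17%, Rb-87: 27.83%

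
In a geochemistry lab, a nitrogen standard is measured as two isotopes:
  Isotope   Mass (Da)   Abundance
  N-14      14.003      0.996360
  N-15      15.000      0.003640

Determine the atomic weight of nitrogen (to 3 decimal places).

Ar = Σ fᵢ·mᵢ = 0.996360 × 14.003 + 0.003640 × 15.000
= 13.9520 + 0.0546 = 14.0066 Da

14.007 Da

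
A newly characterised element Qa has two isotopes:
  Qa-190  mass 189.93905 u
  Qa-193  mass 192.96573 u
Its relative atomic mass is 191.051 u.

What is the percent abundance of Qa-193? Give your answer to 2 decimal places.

With x = fraction of Qa-190 (so Qa-193 is 1 − x):
189.93905·x + 192.96573·(1 − x) = 191.051
(189.93905 − 192.96573)·x = 191.051 − 192.96573
x = -1.91473 / -3.02668 = 0.63262 → 63.26% Qa-190, 36.74% Qa-193.

36.74%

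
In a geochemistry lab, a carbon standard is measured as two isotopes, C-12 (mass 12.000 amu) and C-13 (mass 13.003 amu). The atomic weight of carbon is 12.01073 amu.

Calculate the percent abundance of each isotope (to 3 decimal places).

Writing the weighted mean with unknown fraction x of C-12:
12.000·x + 13.003·(1 − x) = 12.01073
(12.000 − 13.003)·x = 12.01073 − 13.003
x = -0.99227 / -1.003 = 0.98930 → 98.930% C-12, 1.070% C-13.

C-12: 98.930%, C-13: 1.070%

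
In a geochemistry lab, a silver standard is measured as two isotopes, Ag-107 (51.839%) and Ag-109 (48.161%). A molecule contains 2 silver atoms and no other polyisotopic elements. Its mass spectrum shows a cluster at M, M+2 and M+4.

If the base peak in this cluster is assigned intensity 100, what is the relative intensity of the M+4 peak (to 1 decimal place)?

46.5

Term probabilities: M 0.2687, M+2 0.4993, M+4 0.2319. Base peak = M+2.
P(M+2) = C(2,1) × 0.51839^1 × 0.48161^1 = 2 × 0.51839 × 0.48161 = 0.499324 (base)
P(M+4) = C(2,2) × 0.51839^0 × 0.48161^2 = 1 × 1.0000 × 0.23194819 = 0.231948
Relative intensity = 0.231948 / 0.499324 × 100 = 46.5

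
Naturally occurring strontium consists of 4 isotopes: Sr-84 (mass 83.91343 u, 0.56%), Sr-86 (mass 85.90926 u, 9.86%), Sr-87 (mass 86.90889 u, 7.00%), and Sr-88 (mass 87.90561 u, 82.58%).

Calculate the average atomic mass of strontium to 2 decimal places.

Weight each isotope mass by its fractional abundance: 0.0056 × 83.91343 + 0.0986 × 85.90926 + 0.0700 × 86.90889 + 0.8258 × 87.90561
= 0.469915 + 8.470653 + 6.083622 + 72.592453 = 87.616643 u

87.62 u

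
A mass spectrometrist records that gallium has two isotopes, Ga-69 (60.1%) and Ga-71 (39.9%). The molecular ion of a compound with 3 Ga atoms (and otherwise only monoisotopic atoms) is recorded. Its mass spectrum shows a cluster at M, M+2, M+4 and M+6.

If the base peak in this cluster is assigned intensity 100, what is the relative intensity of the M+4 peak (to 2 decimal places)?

66.39

(0.601 + 0.399)^3 gives M 0.2171, M+2 0.4324, M+4 0.2870, M+6 0.0635; the largest is M+2.
P(M+2) = C(3,1) × 0.601^2 × 0.399^1 = 3 × 0.361201 × 0.3990 = 0.432358 (base)
P(M+4) = C(3,2) × 0.601^1 × 0.399^2 = 3 × 0.6010 × 0.159201 = 0.287039
Relative intensity = 0.287039 / 0.432358 × 100 = 66.39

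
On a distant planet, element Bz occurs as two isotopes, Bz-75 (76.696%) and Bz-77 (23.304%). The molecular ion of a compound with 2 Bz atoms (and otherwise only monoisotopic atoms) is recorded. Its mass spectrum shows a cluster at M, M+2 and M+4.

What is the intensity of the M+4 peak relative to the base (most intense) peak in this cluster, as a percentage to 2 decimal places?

9.23%

Term probabilities: M 0.5882, M+2 0.3575, M+4 0.0543. Base peak = M.
P(M) = C(2,0) × 0.76696^2 × 0.23304^0 = 1 × 0.58822764 × 1.0000 = 0.588228 (base)
P(M+4) = C(2,2) × 0.76696^0 × 0.23304^2 = 1 × 1.0000 × 0.05430764 = 0.054308
Relative intensity = 0.054308 / 0.588228 × 100 = 9.23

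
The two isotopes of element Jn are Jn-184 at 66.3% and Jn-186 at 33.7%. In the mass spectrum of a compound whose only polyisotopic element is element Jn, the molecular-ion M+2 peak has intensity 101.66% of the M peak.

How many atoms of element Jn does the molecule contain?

2

For n independent Jn atoms, I(M+2)/I(M) = n · (abundance Jn-186) / (abundance Jn-184) = n · 0.337/0.663.
n = 1.0166 × 0.663/0.337 = 2.00 ≈ 2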